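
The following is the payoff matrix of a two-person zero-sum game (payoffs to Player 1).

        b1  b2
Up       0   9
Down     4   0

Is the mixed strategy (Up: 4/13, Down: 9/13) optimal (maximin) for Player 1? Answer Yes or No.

Against b1 this mix gives (4/13)·0 + (9/13)·4 = 36/13.
Against b2 this mix gives (4/13)·9 + (9/13)·0 = 36/13.
All of Player 2's active replies (b1, b2) yield 36/13, and no column does worse for Player 1. The mix makes Player 2 indifferent and guarantees 36/13, so it is optimal.

Yes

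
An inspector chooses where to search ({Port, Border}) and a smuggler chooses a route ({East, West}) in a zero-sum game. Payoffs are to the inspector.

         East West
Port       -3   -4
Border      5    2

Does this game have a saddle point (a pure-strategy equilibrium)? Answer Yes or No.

Row minima: Port → -4, Border → 2; maximin = 2.
Column maxima: East → 5, West → 2; minimax = 2.
maximin = minimax = 2, so a saddle point exists.

Yes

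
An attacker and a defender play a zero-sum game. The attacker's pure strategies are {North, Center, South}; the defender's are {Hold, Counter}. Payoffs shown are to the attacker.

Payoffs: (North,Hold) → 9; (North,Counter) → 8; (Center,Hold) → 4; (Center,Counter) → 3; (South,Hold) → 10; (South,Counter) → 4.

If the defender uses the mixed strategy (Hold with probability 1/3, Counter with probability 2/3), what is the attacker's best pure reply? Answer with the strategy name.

North

Expected payoff of North: (1/3)·9 + (2/3)·8 = 25/3.
Expected payoff of Center: (1/3)·4 + (2/3)·3 = 10/3.
Expected payoff of South: (1/3)·10 + (2/3)·4 = 6.
The largest is 25/3, so the attacker's best response is North.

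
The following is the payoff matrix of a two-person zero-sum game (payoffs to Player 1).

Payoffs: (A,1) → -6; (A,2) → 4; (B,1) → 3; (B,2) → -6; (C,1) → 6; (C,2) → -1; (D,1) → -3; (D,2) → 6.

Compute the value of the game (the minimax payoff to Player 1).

Row minima: A → -6, B → -6, C → -1, D → -3; maximin = -1.
Column maxima: 1 → 6, 2 → 6; minimax = 6.
-1 ≠ 6, so there is no saddle point; optimal play is mixed.
A is strictly dominated by D, so Player 1 never plays it.
B is strictly dominated by C, so Player 1 never plays it.
On the remaining 2×2 (C, D vs 1, 2):
Let Player 1 play C with probability p. Expected payoff against 1: 6p + (-3)(1−p) = 9p − 3; against 2: (-1)p + 6(1−p) = −7p + 6.
Setting these equal: 9p − 3 = −7p + 6 ⇒ 16p = 9 ⇒ p = 9/16, and the value is (9)·(9/16) − 3 = 33/16.
For Player 2: with q = P(1), equating C's and D's payoffs gives 7q − 1 = −9q + 6 ⇒ q = 7/16.

33/16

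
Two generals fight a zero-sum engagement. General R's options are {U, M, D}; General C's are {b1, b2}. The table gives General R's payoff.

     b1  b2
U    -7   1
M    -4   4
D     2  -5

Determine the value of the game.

-4/5

Row minima: U → -7, M → -4, D → -5; maximin = -4.
Column maxima: b1 → 2, b2 → 4; minimax = 2.
-4 ≠ 2, so there is no saddle point; optimal play is mixed.
U is strictly dominated by M, so General R never plays it.
On the remaining 2×2 (M, D vs b1, b2):
Let General R play M with probability p. Expected payoff against b1: (-4)p + 2(1−p) = −6p + 2; against b2: 4p + (-5)(1−p) = 9p − 5.
Setting these equal: −6p + 2 = 9p − 5 ⇒ −15p = -7 ⇒ p = 7/15, and the value is (-6)·(7/15) + 2 = -4/5.
For General C: with q = P(b1), equating M's and D's payoffs gives −8q + 4 = 7q − 5 ⇒ q = 3/5.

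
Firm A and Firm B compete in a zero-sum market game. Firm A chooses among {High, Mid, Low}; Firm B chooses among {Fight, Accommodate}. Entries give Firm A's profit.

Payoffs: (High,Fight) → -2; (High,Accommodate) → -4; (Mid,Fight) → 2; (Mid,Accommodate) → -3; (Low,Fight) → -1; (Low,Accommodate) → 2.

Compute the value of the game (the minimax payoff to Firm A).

1/8

Row minima: High → -4, Mid → -3, Low → -1; maximin = -1.
Column maxima: Fight → 2, Accommodate → 2; minimax = 2.
-1 ≠ 2, so there is no saddle point; optimal play is mixed.
High is strictly dominated by Mid, so Firm A never plays it.
On the remaining 2×2 (Mid, Low vs Fight, Accommodate):
Let Firm A play Mid with probability p. Expected payoff against Fight: 2p + (-1)(1−p) = 3p − 1; against Accommodate: (-3)p + 2(1−p) = −5p + 2.
Setting these equal: 3p − 1 = −5p + 2 ⇒ 8p = 3 ⇒ p = 3/8, and the value is (3)·(3/8) − 1 = 1/8.
For Firm B: with q = P(Fight), equating Mid's and Low's payoffs gives 5q − 3 = −3q + 2 ⇒ q = 5/8.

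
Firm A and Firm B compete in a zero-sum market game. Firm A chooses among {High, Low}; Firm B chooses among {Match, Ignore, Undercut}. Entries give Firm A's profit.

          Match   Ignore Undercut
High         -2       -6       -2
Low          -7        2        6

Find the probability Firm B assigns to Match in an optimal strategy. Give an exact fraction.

8/13

Row minima: High → -6, Low → -7; maximin = -6.
Column maxima: Match → -2, Ignore → 2, Undercut → 6; minimax = -2.
-6 ≠ -2, so there is no saddle point; optimal play is mixed.
Undercut is strictly dominated by Ignore (it gives Firm A strictly more in every row), so Firm B never plays it.
On the remaining 2×2 (High, Low vs Match, Ignore):
Let Firm A play High with probability p. Expected payoff against Match: (-2)p + (-7)(1−p) = 5p − 7; against Ignore: (-6)p + 2(1−p) = −8p + 2.
Setting these equal: 5p − 7 = −8p + 2 ⇒ 13p = 9 ⇒ p = 9/13, and the value is (5)·(9/13) − 7 = -46/13.
For Firm B: with q = P(Match), equating High's and Low's payoffs gives 4q − 6 = −9q + 2 ⇒ q = 8/13.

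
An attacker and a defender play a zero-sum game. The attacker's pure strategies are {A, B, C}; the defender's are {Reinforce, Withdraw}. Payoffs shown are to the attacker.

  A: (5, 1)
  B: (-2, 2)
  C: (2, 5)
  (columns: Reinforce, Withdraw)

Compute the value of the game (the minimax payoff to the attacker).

23/7

Row minima: A → 1, B → -2, C → 2; maximin = 2.
Column maxima: Reinforce → 5, Withdraw → 5; minimax = 5.
2 ≠ 5, so there is no saddle point; optimal play is mixed.
B is strictly dominated by C, so the attacker never plays it.
On the remaining 2×2 (A, C vs Reinforce, Withdraw):
Let the attacker play A with probability p. Expected payoff against Reinforce: 5p + 2(1−p) = 3p + 2; against Withdraw: 1p + 5(1−p) = −4p + 5.
Setting these equal: 3p + 2 = −4p + 5 ⇒ 7p = 3 ⇒ p = 3/7, and the value is (3)·(3/7) + 2 = 23/7.
For the defender: with q = P(Reinforce), equating A's and C's payoffs gives 4q + 1 = −3q + 5 ⇒ q = 4/7.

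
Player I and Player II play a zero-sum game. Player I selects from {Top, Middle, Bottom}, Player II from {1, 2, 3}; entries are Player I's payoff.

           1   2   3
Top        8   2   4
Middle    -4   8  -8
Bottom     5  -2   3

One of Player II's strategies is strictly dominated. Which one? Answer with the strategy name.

1

3 holds Player I's payoff strictly below 1 in every row: 4 < 8, -8 < -4, 3 < 5.
So 1 is strictly dominated for Player II.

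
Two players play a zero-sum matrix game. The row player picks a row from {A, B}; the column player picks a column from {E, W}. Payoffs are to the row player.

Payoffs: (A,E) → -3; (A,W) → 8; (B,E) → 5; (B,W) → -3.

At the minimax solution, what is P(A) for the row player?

8/19

Row minima: A → -3, B → -3; maximin = -3.
Column maxima: E → 5, W → 8; minimax = 5.
-3 ≠ 5, so there is no saddle point; optimal play is mixed.
Let the row player play A with probability p. Expected payoff against E: (-3)p + 5(1−p) = −8p + 5; against W: 8p + (-3)(1−p) = 11p − 3.
Setting these equal: −8p + 5 = 11p − 3 ⇒ −19p = -8 ⇒ p = 8/19, and the value is (-8)·(8/19) + 5 = 31/19.
For the column player: with q = P(E), equating A's and B's payoffs gives −11q + 8 = 8q − 3 ⇒ q = 11/19.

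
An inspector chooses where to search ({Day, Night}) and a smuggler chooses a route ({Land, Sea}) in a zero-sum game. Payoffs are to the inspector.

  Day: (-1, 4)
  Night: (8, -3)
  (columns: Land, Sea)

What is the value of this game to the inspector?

29/16

Row minima: Day → -1, Night → -3; maximin = -1.
Column maxima: Land → 8, Sea → 4; minimax = 4.
-1 ≠ 4, so there is no saddle point; optimal play is mixed.
Let the inspector play Day with probability p. Expected payoff against Land: (-1)p + 8(1−p) = −9p + 8; against Sea: 4p + (-3)(1−p) = 7p − 3.
Setting these equal: −9p + 8 = 7p − 3 ⇒ −16p = -11 ⇒ p = 11/16, and the value is (-9)·(11/16) + 8 = 29/16.
For the smuggler: with q = P(Land), equating Day's and Night's payoffs gives −5q + 4 = 11q − 3 ⇒ q = 7/16.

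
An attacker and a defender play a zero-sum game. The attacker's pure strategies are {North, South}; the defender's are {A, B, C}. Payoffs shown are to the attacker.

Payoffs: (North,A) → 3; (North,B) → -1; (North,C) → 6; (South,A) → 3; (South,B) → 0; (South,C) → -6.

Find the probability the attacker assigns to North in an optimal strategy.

6/13

Row minima: North → -1, South → -6; maximin = -1.
Column maxima: A → 3, B → 0, C → 6; minimax = 0.
-1 ≠ 0, so there is no saddle point; optimal play is mixed.
A is strictly dominated by B (it gives the attacker strictly more in every row), so the defender never plays it.
On the remaining 2×2 (North, South vs B, C):
Let the attacker play North with probability p. Expected payoff against B: (-1)p + 0(1−p) = −p; against C: 6p + (-6)(1−p) = 12p − 6.
Setting these equal: −p = 12p − 6 ⇒ −13p = -6 ⇒ p = 6/13, and the value is (-1)·(6/13) = -6/13.
For the defender: with q = P(B), equating North's and South's payoffs gives −7q + 6 = 6q − 6 ⇒ q = 12/13.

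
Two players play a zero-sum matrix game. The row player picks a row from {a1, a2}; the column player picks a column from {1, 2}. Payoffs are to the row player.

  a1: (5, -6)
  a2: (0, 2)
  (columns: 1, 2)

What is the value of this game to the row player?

Row minima: a1 → -6, a2 → 0; maximin = 0.
Column maxima: 1 → 5, 2 → 2; minimax = 2.
0 ≠ 2, so there is no saddle point; optimal play is mixed.
Let the row player play a1 with probability p. Expected payoff against 1: 5p + 0(1−p) = 5p; against 2: (-6)p + 2(1−p) = −8p + 2.
Setting these equal: 5p = −8p + 2 ⇒ 13p = 2 ⇒ p = 2/13, and the value is (5)·(2/13) = 10/13.
For the column player: with q = P(1), equating a1's and a2's payoffs gives 11q − 6 = −2q + 2 ⇒ q = 8/13.

10/13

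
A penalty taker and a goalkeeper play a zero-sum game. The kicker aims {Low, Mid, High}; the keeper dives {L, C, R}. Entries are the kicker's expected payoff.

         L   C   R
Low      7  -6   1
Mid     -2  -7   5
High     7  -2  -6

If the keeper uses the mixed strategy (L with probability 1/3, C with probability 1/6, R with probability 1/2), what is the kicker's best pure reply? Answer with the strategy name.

Expected payoff of Low: (1/3)·7 + (1/6)·(-6) + (1/2)·1 = 11/6.
Expected payoff of Mid: (1/3)·(-2) + (1/6)·(-7) + (1/2)·5 = 2/3.
Expected payoff of High: (1/3)·7 + (1/6)·(-2) + (1/2)·(-6) = -1.
The largest is 11/6, so the kicker's best response is Low.

Low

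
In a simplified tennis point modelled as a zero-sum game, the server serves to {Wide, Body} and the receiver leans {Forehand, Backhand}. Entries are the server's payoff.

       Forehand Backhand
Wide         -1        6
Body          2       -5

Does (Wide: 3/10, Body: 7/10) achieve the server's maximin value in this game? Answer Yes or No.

Against Forehand this mix gives (3/10)·(-1) + (7/10)·2 = 11/10.
Against Backhand this mix gives (3/10)·6 + (7/10)·(-5) = -17/10.
The receiver will play Backhand, holding the server to -17/10. Shifting weight toward the row that does better against Backhand would raise this floor (the equalizing mix achieves 1/2 against both Backhand and Forehand), so the proposed strategy is not optimal.

No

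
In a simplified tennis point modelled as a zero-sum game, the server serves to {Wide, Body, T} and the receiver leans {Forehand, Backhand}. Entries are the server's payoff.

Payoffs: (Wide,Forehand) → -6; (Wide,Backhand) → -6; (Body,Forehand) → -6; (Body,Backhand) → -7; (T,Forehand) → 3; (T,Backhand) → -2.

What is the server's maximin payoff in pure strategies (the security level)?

-2

Row minima: Wide → -6, Body → -7, T → -2.
The best of these is -2.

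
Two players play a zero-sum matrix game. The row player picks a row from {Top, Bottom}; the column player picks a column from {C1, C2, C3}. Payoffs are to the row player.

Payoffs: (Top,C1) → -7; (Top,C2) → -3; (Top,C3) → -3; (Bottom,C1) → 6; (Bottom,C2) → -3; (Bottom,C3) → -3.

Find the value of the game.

-3

Row minima: Top → -7, Bottom → -3; maximin = -3.
Column maxima: C1 → 6, C2 → -3, C3 → -3; minimax = -3.
Since maximin = minimax = -3, there is a saddle point and the value is -3.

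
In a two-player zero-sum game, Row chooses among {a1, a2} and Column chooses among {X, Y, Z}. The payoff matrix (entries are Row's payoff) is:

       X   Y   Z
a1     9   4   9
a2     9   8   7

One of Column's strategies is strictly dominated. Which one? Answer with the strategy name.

Y holds Row's payoff strictly below X in every row: 4 < 9, 8 < 9.
So X is strictly dominated for Column.

X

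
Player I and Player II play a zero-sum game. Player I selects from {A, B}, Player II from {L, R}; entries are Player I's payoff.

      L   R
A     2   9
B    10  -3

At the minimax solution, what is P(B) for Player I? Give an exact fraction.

7/20

Row minima: A → 2, B → -3; maximin = 2.
Column maxima: L → 10, R → 9; minimax = 9.
2 ≠ 9, so there is no saddle point; optimal play is mixed.
Let Player I play A with probability p. Expected payoff against L: 2p + 10(1−p) = −8p + 10; against R: 9p + (-3)(1−p) = 12p − 3.
Setting these equal: −8p + 10 = 12p − 3 ⇒ −20p = -13 ⇒ p = 13/20, and the value is (-8)·(13/20) + 10 = 24/5.
For Player II: with q = P(L), equating A's and B's payoffs gives −7q + 9 = 13q − 3 ⇒ q = 3/5.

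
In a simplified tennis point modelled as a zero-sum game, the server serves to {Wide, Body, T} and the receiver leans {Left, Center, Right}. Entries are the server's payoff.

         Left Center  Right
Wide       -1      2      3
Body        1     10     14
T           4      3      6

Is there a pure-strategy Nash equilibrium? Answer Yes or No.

Row minima: Wide → -1, Body → 1, T → 3; maximin = 3.
Column maxima: Left → 4, Center → 10, Right → 14; minimax = 4.
3 ≠ 4, so no pure-strategy equilibrium exists.

No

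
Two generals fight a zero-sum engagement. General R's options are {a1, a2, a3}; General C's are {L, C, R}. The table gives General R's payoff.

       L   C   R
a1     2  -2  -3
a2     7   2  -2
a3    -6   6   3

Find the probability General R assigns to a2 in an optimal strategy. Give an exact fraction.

Row minima: a1 → -3, a2 → -2, a3 → -6; maximin = -2.
Column maxima: L → 7, C → 6, R → 3; minimax = 3.
-2 ≠ 3, so there is no saddle point; optimal play is mixed.
a1 is strictly dominated by a2, so General R never plays it.
C is strictly dominated by R (it gives General R strictly more in every row), so General C never plays it.
On the remaining 2×2 (a2, a3 vs L, R):
Let General R play a2 with probability p. Expected payoff against L: 7p + (-6)(1−p) = 13p − 6; against R: (-2)p + 3(1−p) = −5p + 3.
Setting these equal: 13p − 6 = −5p + 3 ⇒ 18p = 9 ⇒ p = 1/2, and the value is (13)·(1/2) − 6 = 1/2.
For General C: with q = P(L), equating a2's and a3's payoffs gives 9q − 2 = −9q + 3 ⇒ q = 5/18.

1/2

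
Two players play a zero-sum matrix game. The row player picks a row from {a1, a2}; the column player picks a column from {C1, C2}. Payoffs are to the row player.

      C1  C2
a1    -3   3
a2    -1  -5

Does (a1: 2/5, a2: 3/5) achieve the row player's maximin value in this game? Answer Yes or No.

Against C1 this mix gives (2/5)·(-3) + (3/5)·(-1) = -9/5.
Against C2 this mix gives (2/5)·3 + (3/5)·(-5) = -9/5.
All of the column player's active replies (C1, C2) yield -9/5, and no column does worse for the row player. The mix makes the column player indifferent and guarantees -9/5, so it is optimal.

Yes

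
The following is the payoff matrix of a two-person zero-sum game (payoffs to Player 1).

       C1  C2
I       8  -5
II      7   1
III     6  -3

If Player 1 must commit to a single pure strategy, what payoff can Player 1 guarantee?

Row minima: I → -5, II → 1, III → -3.
The best of these is 1.

1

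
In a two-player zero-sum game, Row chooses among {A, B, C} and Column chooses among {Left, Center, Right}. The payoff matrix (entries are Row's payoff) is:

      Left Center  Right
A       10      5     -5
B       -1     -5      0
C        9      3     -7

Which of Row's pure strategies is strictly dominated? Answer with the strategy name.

A gives a strictly higher payoff than C against every column: 10 > 9, 5 > 3, -5 > -7.
So C is strictly dominated and Row never plays it.

C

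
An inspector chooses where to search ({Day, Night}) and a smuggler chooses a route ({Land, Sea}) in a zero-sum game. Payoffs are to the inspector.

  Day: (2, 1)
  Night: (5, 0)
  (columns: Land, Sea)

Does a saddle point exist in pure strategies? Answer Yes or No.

Yes

Row minima: Day → 1, Night → 0; maximin = 1.
Column maxima: Land → 5, Sea → 1; minimax = 1.
maximin = minimax = 1, so a saddle point exists.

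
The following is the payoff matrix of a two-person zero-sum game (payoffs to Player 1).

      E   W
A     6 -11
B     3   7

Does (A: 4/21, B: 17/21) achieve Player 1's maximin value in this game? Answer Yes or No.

Yes

Against E this mix gives (4/21)·6 + (17/21)·3 = 25/7.
Against W this mix gives (4/21)·(-11) + (17/21)·7 = 25/7.
All of Player 2's active replies (E, W) yield 25/7, and no column does worse for Player 1. The mix makes Player 2 indifferent and guarantees 25/7, so it is optimal.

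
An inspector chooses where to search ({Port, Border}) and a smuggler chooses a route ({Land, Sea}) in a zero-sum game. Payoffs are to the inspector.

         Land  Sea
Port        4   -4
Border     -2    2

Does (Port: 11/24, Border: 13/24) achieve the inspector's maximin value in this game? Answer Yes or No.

No

Against Land this mix gives (11/24)·4 + (13/24)·(-2) = 3/4.
Against Sea this mix gives (11/24)·(-4) + (13/24)·2 = -3/4.
The smuggler will play Sea, holding the inspector to -3/4. Shifting weight toward the row that does better against Sea would raise this floor (the equalizing mix achieves 0 against both Sea and Land), so the proposed strategy is not optimal.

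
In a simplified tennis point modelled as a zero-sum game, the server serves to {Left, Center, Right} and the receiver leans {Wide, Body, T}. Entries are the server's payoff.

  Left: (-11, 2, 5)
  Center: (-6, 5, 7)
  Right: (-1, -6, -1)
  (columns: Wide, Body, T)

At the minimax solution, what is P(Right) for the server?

11/16

Row minima: Left → -11, Center → -6, Right → -6; maximin = -6.
Column maxima: Wide → -1, Body → 5, T → 7; minimax = -1.
-6 ≠ -1, so there is no saddle point; optimal play is mixed.
Left is strictly dominated by Center, so the server never plays it.
T is strictly dominated by Body (it gives the server strictly more in every row), so the receiver never plays it.
On the remaining 2×2 (Center, Right vs Wide, Body):
Let the server play Center with probability p. Expected payoff against Wide: (-6)p + (-1)(1−p) = −5p − 1; against Body: 5p + (-6)(1−p) = 11p − 6.
Setting these equal: −5p − 1 = 11p − 6 ⇒ −16p = -5 ⇒ p = 5/16, and the value is (-5)·(5/16) − 1 = -41/16.
For the receiver: with q = P(Wide), equating Center's and Right's payoffs gives −11q + 5 = 5q − 6 ⇒ q = 11/16.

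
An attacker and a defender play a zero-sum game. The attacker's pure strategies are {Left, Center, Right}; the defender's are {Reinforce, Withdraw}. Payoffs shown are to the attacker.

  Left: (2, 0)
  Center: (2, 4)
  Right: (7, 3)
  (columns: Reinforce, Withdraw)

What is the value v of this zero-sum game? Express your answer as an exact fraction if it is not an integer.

Row minima: Left → 0, Center → 2, Right → 3; maximin = 3.
Column maxima: Reinforce → 7, Withdraw → 4; minimax = 4.
3 ≠ 4, so there is no saddle point; optimal play is mixed.
Left is strictly dominated by Right, so the attacker never plays it.
On the remaining 2×2 (Center, Right vs Reinforce, Withdraw):
Let the attacker play Center with probability p. Expected payoff against Reinforce: 2p + 7(1−p) = −5p + 7; against Withdraw: 4p + 3(1−p) = p + 3.
Setting these equal: −5p + 7 = p + 3 ⇒ −6p = -4 ⇒ p = 2/3, and the value is (-5)·(2/3) + 7 = 11/3.
For the defender: with q = P(Reinforce), equating Center's and Right's payoffs gives −2q + 4 = 4q + 3 ⇒ q = 1/6.

11/3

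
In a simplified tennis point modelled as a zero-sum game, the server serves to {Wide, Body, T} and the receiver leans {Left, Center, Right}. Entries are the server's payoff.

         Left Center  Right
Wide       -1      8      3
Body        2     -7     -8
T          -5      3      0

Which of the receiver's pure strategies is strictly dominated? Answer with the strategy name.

Center

Right holds the server's payoff strictly below Center in every row: 3 < 8, -8 < -7, 0 < 3.
So Center is strictly dominated for the receiver.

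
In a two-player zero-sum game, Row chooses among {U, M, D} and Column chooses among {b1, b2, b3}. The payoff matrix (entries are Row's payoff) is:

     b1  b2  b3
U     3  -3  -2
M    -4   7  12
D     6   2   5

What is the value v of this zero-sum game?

Row minima: U → -3, M → -4, D → 2; maximin = 2.
Column maxima: b1 → 6, b2 → 7, b3 → 12; minimax = 6.
2 ≠ 6, so there is no saddle point; optimal play is mixed.
U is strictly dominated by D, so Row never plays it.
b3 is strictly dominated by b2 (it gives Row strictly more in every row), so Column never plays it.
On the remaining 2×2 (M, D vs b1, b2):
Let Row play M with probability p. Expected payoff against b1: (-4)p + 6(1−p) = −10p + 6; against b2: 7p + 2(1−p) = 5p + 2.
Setting these equal: −10p + 6 = 5p + 2 ⇒ −15p = -4 ⇒ p = 4/15, and the value is (-10)·(4/15) + 6 = 10/3.
For Column: with q = P(b1), equating M's and D's payoffs gives −11q + 7 = 4q + 2 ⇒ q = 1/3.

10/3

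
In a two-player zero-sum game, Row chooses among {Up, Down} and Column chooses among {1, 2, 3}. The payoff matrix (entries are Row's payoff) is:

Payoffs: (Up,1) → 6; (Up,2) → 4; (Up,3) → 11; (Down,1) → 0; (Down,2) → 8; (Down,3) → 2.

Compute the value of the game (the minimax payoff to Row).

Row minima: Up → 4, Down → 0; maximin = 4.
Column maxima: 1 → 6, 2 → 8, 3 → 11; minimax = 6.
4 ≠ 6, so there is no saddle point; optimal play is mixed.
3 is strictly dominated by 1 (it gives Row strictly more in every row), so Column never plays it.
On the remaining 2×2 (Up, Down vs 1, 2):
Let Row play Up with probability p. Expected payoff against 1: 6p + 0(1−p) = 6p; against 2: 4p + 8(1−p) = −4p + 8.
Setting these equal: 6p = −4p + 8 ⇒ 10p = 8 ⇒ p = 4/5, and the value is (6)·(4/5) = 24/5.
For Column: with q = P(1), equating Up's and Down's payoffs gives 2q + 4 = −8q + 8 ⇒ q = 2/5.

24/5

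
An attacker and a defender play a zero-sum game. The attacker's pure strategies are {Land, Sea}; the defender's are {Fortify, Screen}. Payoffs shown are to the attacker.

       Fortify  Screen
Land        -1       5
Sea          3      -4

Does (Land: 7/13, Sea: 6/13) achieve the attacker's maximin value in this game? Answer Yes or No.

Against Fortify this mix gives (7/13)·(-1) + (6/13)·3 = 11/13.
Against Screen this mix gives (7/13)·5 + (6/13)·(-4) = 11/13.
All of the defender's active replies (Fortify, Screen) yield 11/13, and no column does worse for the attacker. The mix makes the defender indifferent and guarantees 11/13, so it is optimal.

Yes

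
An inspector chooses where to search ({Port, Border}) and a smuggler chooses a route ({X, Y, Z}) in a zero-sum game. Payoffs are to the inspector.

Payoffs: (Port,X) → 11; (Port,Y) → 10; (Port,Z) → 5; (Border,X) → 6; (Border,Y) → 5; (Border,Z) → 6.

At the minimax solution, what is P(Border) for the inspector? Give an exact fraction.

5/6

Row minima: Port → 5, Border → 5; maximin = 5.
Column maxima: X → 11, Y → 10, Z → 6; minimax = 6.
5 ≠ 6, so there is no saddle point; optimal play is mixed.
X is strictly dominated by Y (it gives the inspector strictly more in every row), so the smuggler never plays it.
On the remaining 2×2 (Port, Border vs Y, Z):
Let the inspector play Port with probability p. Expected payoff against Y: 10p + 5(1−p) = 5p + 5; against Z: 5p + 6(1−p) = −p + 6.
Setting these equal: 5p + 5 = −p + 6 ⇒ 6p = 1 ⇒ p = 1/6, and the value is (5)·(1/6) + 5 = 35/6.
For the smuggler: with q = P(Y), equating Port's and Border's payoffs gives 5q + 5 = −q + 6 ⇒ q = 1/6.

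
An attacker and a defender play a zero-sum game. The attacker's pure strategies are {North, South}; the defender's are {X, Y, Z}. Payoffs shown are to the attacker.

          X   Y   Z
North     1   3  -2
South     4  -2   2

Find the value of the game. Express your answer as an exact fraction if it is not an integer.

Row minima: North → -2, South → -2; maximin = -2.
Column maxima: X → 4, Y → 3, Z → 2; minimax = 2.
-2 ≠ 2, so there is no saddle point; optimal play is mixed.
X is strictly dominated by Z (it gives the attacker strictly more in every row), so the defender never plays it.
On the remaining 2×2 (North, South vs Y, Z):
Let the attacker play North with probability p. Expected payoff against Y: 3p + (-2)(1−p) = 5p − 2; against Z: (-2)p + 2(1−p) = −4p + 2.
Setting these equal: 5p − 2 = −4p + 2 ⇒ 9p = 4 ⇒ p = 4/9, and the value is (5)·(4/9) − 2 = 2/9.
For the defender: with q = P(Y), equating North's and South's payoffs gives 5q − 2 = −4q + 2 ⇒ q = 4/9.

2/9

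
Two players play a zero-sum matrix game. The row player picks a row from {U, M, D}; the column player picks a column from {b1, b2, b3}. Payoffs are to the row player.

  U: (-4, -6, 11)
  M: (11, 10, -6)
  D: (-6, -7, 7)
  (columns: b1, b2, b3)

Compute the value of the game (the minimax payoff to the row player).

Row minima: U → -6, M → -6, D → -7; maximin = -6.
Column maxima: b1 → 11, b2 → 10, b3 → 11; minimax = 10.
-6 ≠ 10, so there is no saddle point; optimal play is mixed.
D is strictly dominated by U, so the row player never plays it.
b1 is strictly dominated by b2 (it gives the row player strictly more in every row), so the column player never plays it.
On the remaining 2×2 (U, M vs b2, b3):
Let the row player play U with probability p. Expected payoff against b2: (-6)p + 10(1−p) = −16p + 10; against b3: 11p + (-6)(1−p) = 17p − 6.
Setting these equal: −16p + 10 = 17p − 6 ⇒ −33p = -16 ⇒ p = 16/33, and the value is (-16)·(16/33) + 10 = 74/33.
For the column player: with q = P(b2), equating U's and M's payoffs gives −17q + 11 = 16q − 6 ⇒ q = 17/33.

74/33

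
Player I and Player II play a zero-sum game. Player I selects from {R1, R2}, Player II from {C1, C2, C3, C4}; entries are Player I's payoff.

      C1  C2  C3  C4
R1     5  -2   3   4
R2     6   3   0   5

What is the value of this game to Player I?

9/8

Row minima: R1 → -2, R2 → 0; maximin = 0.
Column maxima: C1 → 6, C2 → 3, C3 → 3, C4 → 5; minimax = 3.
0 ≠ 3, so there is no saddle point; optimal play is mixed.
C1 is strictly dominated by C2 (it gives Player I strictly more in every row), so Player II never plays it.
C4 is strictly dominated by C2 (it gives Player I strictly more in every row), so Player II never plays it.
On the remaining 2×2 (R1, R2 vs C2, C3):
Let Player I play R1 with probability p. Expected payoff against C2: (-2)p + 3(1−p) = −5p + 3; against C3: 3p + 0(1−p) = 3p.
Setting these equal: −5p + 3 = 3p ⇒ −8p = -3 ⇒ p = 3/8, and the value is (-5)·(3/8) + 3 = 9/8.
For Player II: with q = P(C2), equating R1's and R2's payoffs gives −5q + 3 = 3q ⇒ q = 3/8.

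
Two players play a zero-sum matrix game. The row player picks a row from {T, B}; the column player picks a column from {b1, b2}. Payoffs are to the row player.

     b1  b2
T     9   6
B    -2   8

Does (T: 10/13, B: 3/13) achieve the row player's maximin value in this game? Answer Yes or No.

Yes

Against b1 this mix gives (10/13)·9 + (3/13)·(-2) = 84/13.
Against b2 this mix gives (10/13)·6 + (3/13)·8 = 84/13.
All of the column player's active replies (b1, b2) yield 84/13, and no column does worse for the row player. The mix makes the column player indifferent and guarantees 84/13, so it is optimal.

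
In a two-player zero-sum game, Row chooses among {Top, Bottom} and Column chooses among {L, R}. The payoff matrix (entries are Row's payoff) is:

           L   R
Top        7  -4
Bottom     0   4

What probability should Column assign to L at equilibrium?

Row minima: Top → -4, Bottom → 0; maximin = 0.
Column maxima: L → 7, R → 4; minimax = 4.
0 ≠ 4, so there is no saddle point; optimal play is mixed.
Let Row play Top with probability p. Expected payoff against L: 7p + 0(1−p) = 7p; against R: (-4)p + 4(1−p) = −8p + 4.
Setting these equal: 7p = −8p + 4 ⇒ 15p = 4 ⇒ p = 4/15, and the value is (7)·(4/15) = 28/15.
For Column: with q = P(L), equating Top's and Bottom's payoffs gives 11q − 4 = −4q + 4 ⇒ q = 8/15.

8/15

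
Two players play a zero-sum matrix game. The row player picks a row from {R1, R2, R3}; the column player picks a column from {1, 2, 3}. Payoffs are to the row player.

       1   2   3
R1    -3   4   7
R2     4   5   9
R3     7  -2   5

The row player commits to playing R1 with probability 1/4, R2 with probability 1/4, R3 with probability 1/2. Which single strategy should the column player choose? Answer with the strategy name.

If the column player plays 1, the row player's expected payoff is (1/4)·(-3) + (1/4)·4 + (1/2)·7 = 15/4.
If the column player plays 2, the row player's expected payoff is (1/4)·4 + (1/4)·5 + (1/2)·(-2) = 5/4.
If the column player plays 3, the row player's expected payoff is (1/4)·7 + (1/4)·9 + (1/2)·5 = 13/2.
The column player minimizes the row player's payoff; the smallest is 5/4, so the best response is 2.

2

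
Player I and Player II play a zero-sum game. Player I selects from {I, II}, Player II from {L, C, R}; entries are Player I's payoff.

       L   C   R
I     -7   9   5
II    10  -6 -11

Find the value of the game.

Row minima: I → -7, II → -11; maximin = -7.
Column maxima: L → 10, C → 9, R → 5; minimax = 5.
-7 ≠ 5, so there is no saddle point; optimal play is mixed.
C is strictly dominated by R (it gives Player I strictly more in every row), so Player II never plays it.
On the remaining 2×2 (I, II vs L, R):
Let Player I play I with probability p. Expected payoff against L: (-7)p + 10(1−p) = −17p + 10; against R: 5p + (-11)(1−p) = 16p − 11.
Setting these equal: −17p + 10 = 16p − 11 ⇒ −33p = -21 ⇒ p = 7/11, and the value is (-17)·(7/11) + 10 = -9/11.
For Player II: with q = P(L), equating I's and II's payoffs gives −12q + 5 = 21q − 11 ⇒ q = 16/33.

-9/11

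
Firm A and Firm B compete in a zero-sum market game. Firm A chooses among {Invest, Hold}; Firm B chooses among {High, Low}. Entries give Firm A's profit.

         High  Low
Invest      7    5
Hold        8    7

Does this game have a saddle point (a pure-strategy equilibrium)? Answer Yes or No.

Row minima: Invest → 5, Hold → 7; maximin = 7.
Column maxima: High → 8, Low → 7; minimax = 7.
maximin = minimax = 7, so a saddle point exists.

Yes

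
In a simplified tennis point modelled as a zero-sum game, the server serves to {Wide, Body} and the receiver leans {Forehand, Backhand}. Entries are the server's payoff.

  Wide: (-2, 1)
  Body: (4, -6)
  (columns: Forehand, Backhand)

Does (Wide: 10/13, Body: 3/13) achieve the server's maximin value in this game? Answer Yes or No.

Yes

Against Forehand this mix gives (10/13)·(-2) + (3/13)·4 = -8/13.
Against Backhand this mix gives (10/13)·1 + (3/13)·(-6) = -8/13.
All of the receiver's active replies (Forehand, Backhand) yield -8/13, and no column does worse for the server. The mix makes the receiver indifferent and guarantees -8/13, so it is optimal.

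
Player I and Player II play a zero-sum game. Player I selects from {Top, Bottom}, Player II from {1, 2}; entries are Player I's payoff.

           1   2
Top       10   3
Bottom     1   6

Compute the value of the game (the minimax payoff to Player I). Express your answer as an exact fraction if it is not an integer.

19/4

Row minima: Top → 3, Bottom → 1; maximin = 3.
Column maxima: 1 → 10, 2 → 6; minimax = 6.
3 ≠ 6, so there is no saddle point; optimal play is mixed.
Let Player I play Top with probability p. Expected payoff against 1: 10p + 1(1−p) = 9p + 1; against 2: 3p + 6(1−p) = −3p + 6.
Setting these equal: 9p + 1 = −3p + 6 ⇒ 12p = 5 ⇒ p = 5/12, and the value is (9)·(5/12) + 1 = 19/4.
For Player II: with q = P(1), equating Top's and Bottom's payoffs gives 7q + 3 = −5q + 6 ⇒ q = 1/4.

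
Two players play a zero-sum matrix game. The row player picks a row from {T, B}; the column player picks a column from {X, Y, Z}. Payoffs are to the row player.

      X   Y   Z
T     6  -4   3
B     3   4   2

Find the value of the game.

Row minima: T → -4, B → 2; maximin = 2.
Column maxima: X → 6, Y → 4, Z → 3; minimax = 3.
2 ≠ 3, so there is no saddle point; optimal play is mixed.
X is strictly dominated by Z (it gives the row player strictly more in every row), so the column player never plays it.
On the remaining 2×2 (T, B vs Y, Z):
Let the row player play T with probability p. Expected payoff against Y: (-4)p + 4(1−p) = −8p + 4; against Z: 3p + 2(1−p) = p + 2.
Setting these equal: −8p + 4 = p + 2 ⇒ −9p = -2 ⇒ p = 2/9, and the value is (-8)·(2/9) + 4 = 20/9.
For the column player: with q = P(Y), equating T's and B's payoffs gives −7q + 3 = 2q + 2 ⇒ q = 1/9.

20/9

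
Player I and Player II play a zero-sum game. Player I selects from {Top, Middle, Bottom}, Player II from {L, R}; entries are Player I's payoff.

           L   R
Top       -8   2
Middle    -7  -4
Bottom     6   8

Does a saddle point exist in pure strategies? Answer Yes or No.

Yes

Row minima: Top → -8, Middle → -7, Bottom → 6; maximin = 6.
Column maxima: L → 6, R → 8; minimax = 6.
maximin = minimax = 6, so a saddle point exists.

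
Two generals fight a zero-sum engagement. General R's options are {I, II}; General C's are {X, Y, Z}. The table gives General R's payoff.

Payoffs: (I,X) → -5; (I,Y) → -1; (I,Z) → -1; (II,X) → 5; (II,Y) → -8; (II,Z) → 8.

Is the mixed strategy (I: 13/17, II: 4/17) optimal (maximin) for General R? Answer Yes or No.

Against X this mix gives (13/17)·(-5) + (4/17)·5 = -45/17.
Against Y this mix gives (13/17)·(-1) + (4/17)·(-8) = -45/17.
Against Z this mix gives (13/17)·(-1) + (4/17)·8 = 19/17.
All of General C's active replies (X, Y) yield -45/17, and no column does worse for General R. The mix makes General C indifferent and guarantees -45/17, so it is optimal.

Yes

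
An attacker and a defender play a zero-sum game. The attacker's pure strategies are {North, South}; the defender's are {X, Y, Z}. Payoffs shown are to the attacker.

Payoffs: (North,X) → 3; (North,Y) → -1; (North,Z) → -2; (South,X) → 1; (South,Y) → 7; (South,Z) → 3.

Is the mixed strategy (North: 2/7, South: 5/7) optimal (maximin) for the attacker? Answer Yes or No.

Against X this mix gives (2/7)·3 + (5/7)·1 = 11/7.
Against Y this mix gives (2/7)·(-1) + (5/7)·7 = 33/7.
Against Z this mix gives (2/7)·(-2) + (5/7)·3 = 11/7.
All of the defender's active replies (X, Z) yield 11/7, and no column does worse for the attacker. The mix makes the defender indifferent and guarantees 11/7, so it is optimal.

Yes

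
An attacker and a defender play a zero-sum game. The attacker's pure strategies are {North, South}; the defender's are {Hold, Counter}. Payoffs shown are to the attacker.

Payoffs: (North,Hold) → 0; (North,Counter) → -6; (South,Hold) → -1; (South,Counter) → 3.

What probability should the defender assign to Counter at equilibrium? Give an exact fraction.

Row minima: North → -6, South → -1; maximin = -1.
Column maxima: Hold → 0, Counter → 3; minimax = 0.
-1 ≠ 0, so there is no saddle point; optimal play is mixed.
Let the attacker play North with probability p. Expected payoff against Hold: 0p + (-1)(1−p) = p − 1; against Counter: (-6)p + 3(1−p) = −9p + 3.
Setting these equal: p − 1 = −9p + 3 ⇒ 10p = 4 ⇒ p = 2/5, and the value is (1)·(2/5) − 1 = -3/5.
For the defender: with q = P(Hold), equating North's and South's payoffs gives 6q − 6 = −4q + 3 ⇒ q = 9/10.

1/10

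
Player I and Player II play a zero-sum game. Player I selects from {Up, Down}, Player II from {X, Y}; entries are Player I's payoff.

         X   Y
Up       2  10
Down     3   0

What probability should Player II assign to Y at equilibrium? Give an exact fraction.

Row minima: Up → 2, Down → 0; maximin = 2.
Column maxima: X → 3, Y → 10; minimax = 3.
2 ≠ 3, so there is no saddle point; optimal play is mixed.
Let Player I play Up with probability p. Expected payoff against X: 2p + 3(1−p) = −p + 3; against Y: 10p + 0(1−p) = 10p.
Setting these equal: −p + 3 = 10p ⇒ −11p = -3 ⇒ p = 3/11, and the value is (-1)·(3/11) + 3 = 30/11.
For Player II: with q = P(X), equating Up's and Down's payoffs gives −8q + 10 = 3q ⇒ q = 10/11.

1/11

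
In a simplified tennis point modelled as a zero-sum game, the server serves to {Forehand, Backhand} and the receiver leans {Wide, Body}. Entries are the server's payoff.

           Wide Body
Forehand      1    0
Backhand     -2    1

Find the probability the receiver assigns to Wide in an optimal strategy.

1/4

Row minima: Forehand → 0, Backhand → -2; maximin = 0.
Column maxima: Wide → 1, Body → 1; minimax = 1.
0 ≠ 1, so there is no saddle point; optimal play is mixed.
Let the server play Forehand with probability p. Expected payoff against Wide: 1p + (-2)(1−p) = 3p − 2; against Body: 0p + 1(1−p) = −p + 1.
Setting these equal: 3p − 2 = −p + 1 ⇒ 4p = 3 ⇒ p = 3/4, and the value is (3)·(3/4) − 2 = 1/4.
For the receiver: with q = P(Wide), equating Forehand's and Backhand's payoffs gives q = −3q + 1 ⇒ q = 1/4.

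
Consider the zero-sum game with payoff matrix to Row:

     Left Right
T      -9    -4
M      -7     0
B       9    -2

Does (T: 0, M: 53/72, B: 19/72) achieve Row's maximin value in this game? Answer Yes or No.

Against Left this mix gives (53/72)·(-7) + (19/72)·9 = -25/9.
Against Right this mix gives (53/72)·0 + (19/72)·(-2) = -19/36.
Column will play Left, holding Row to -25/9. Shifting weight toward the row that does better against Left would raise this floor (the equalizing mix achieves -7/9 against both Left and Right), so the proposed strategy is not optimal.

No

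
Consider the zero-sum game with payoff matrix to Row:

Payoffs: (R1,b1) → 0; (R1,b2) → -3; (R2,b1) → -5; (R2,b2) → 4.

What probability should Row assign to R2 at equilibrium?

1/4

Row minima: R1 → -3, R2 → -5; maximin = -3.
Column maxima: b1 → 0, b2 → 4; minimax = 0.
-3 ≠ 0, so there is no saddle point; optimal play is mixed.
Let Row play R1 with probability p. Expected payoff against b1: 0p + (-5)(1−p) = 5p − 5; against b2: (-3)p + 4(1−p) = −7p + 4.
Setting these equal: 5p − 5 = −7p + 4 ⇒ 12p = 9 ⇒ p = 3/4, and the value is (5)·(3/4) − 5 = -5/4.
For Column: with q = P(b1), equating R1's and R2's payoffs gives 3q − 3 = −9q + 4 ⇒ q = 7/12.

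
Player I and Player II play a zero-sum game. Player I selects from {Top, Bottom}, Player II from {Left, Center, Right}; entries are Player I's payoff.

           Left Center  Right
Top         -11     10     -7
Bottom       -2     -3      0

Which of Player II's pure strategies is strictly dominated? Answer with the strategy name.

Right

Left holds Player I's payoff strictly below Right in every row: -11 < -7, -2 < 0.
So Right is strictly dominated for Player II.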